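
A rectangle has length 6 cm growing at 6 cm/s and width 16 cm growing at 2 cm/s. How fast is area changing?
108 cm²/s

A = lw
dA/dt = w·dl/dt + l·dw/dt = 16·6 + 6·2 = 108 cm²/s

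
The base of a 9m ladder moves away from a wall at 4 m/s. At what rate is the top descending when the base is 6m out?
8√5/5 ≈ 3.578 m/s

x² + y² = 9²
2x·dx/dt + 2y·dy/dt = 0
dy/dt = -x/y · dx/dt = -6/(3√5) · 4 = -8√5/5 m/s
The top is descending at 8√5/5 ≈ 3.578 m/s.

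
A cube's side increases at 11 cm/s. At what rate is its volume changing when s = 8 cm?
2112 cm³/s

V = s³
dV/dt = 3s² · ds/dt = 3·8²·11 = 2112 cm³/s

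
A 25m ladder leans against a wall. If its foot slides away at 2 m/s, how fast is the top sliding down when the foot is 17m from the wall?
17√21/42 ≈ 1.855 m/s

x² + y² = 25²
2x·dx/dt + 2y·dy/dt = 0
dy/dt = -x/y · dx/dt = -17/(4√21) · 2 = -17√21/42 m/s
The top is descending at 17√21/42 ≈ 1.855 m/s.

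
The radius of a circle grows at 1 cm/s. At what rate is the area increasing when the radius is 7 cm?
14π cm²/s

A = πr²
dA/dt = 2πr · dr/dt = 2π(7)(1) = 14π cm²/s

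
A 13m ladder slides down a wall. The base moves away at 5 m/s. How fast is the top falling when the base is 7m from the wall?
7√30/12 ≈ 3.195 m/s

x² + y² = 13²
2x·dx/dt + 2y·dy/dt = 0
dy/dt = -x/y · dx/dt = -7/(2√30) · 5 = -7√30/12 m/s
The top is descending at 7√30/12 ≈ 3.195 m/s.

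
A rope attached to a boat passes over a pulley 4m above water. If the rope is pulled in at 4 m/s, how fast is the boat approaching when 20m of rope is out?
5√6/3 ≈ 4.082 m/s

rope² = x² + 4²
x = √(20² - 4²) = 8√6
dx/dt = (rope/x) · d(rope)/dt = (20/(8√6)) · (-4) = -5√6/3 m/s
The boat approaches at 5√6/3 ≈ 4.082 m/s.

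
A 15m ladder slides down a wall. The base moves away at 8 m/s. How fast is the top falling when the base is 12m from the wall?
32/3 ≈ 10.67 m/s

x² + y² = 15²
2x·dx/dt + 2y·dy/dt = 0
dy/dt = -x/y · dx/dt = -12/9 · 8 = -32/3 m/s
The top is descending at 32/3 ≈ 10.67 m/s.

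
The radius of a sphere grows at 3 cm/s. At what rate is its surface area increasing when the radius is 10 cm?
240π cm²/s

S = 4πr²
dS/dt = dS/dr · dr/dt = 8πr · 3
At r = 10: dS/dt = 240π cm²/s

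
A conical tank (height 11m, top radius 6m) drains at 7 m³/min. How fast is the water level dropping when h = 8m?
847/(2304π) ≈ 0.117 m/min

r/h = 6/11, so r = (6/11)h
V = (1/3)πr²h = (1/3)π((6/11)h)²h = (12/121)πh³
dV/dh = (36/121)πh²
dh/dt = (dV/dt)/(dV/dh) = -7/((36/121)π·8²) = -847/(2304π) m/min
The level is dropping at 847/(2304π) ≈ 0.117 m/min.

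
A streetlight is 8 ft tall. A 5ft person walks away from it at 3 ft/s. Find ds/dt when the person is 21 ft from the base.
5 ft/s

By similar triangles: 8/(x+s) = 5/s
Solving: s = 5x/3
ds/dt = 5/3 · dx/dt = 5/3 · 3 = 5 ft/s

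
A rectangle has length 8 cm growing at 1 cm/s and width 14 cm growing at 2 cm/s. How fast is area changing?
30 cm²/s

A = lw
dA/dt = w·dl/dt + l·dw/dt = 14·1 + 8·2 = 30 cm²/s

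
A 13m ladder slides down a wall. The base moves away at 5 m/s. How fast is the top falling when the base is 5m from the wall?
25/12 ≈ 2.083 m/s

x² + y² = 13²
2x·dx/dt + 2y·dy/dt = 0
dy/dt = -x/y · dx/dt = -5/12 · 5 = -25/12 m/s
The top is descending at 25/12 ≈ 2.083 m/s.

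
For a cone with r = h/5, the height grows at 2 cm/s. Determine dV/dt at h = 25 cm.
50π cm³/s

V = (1/3)π(h/5)²h = πh³/75
dV/dt = πh²/25 · 2
At h = 25: dV/dt = 50π cm³/s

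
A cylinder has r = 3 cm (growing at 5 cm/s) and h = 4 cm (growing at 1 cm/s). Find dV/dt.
129π cm³/s

V = πr²h
dV/dt = 2πrh·dr/dt + πr²·dh/dt
= 2π(3)(4)(5) + π(3)²(1)
= 129π cm³/s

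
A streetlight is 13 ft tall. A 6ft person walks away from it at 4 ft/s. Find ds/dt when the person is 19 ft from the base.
24/7 ft/s

By similar triangles: 13/(x+s) = 6/s
Solving: s = 6x/7
ds/dt = 6/7 · dx/dt = 6/7 · 4 = 24/7 ft/s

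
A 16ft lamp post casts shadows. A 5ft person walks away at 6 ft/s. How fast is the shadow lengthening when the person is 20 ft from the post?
30/11 ft/s

By similar triangles: 16/(x+s) = 5/s
Solving: s = 5x/11
ds/dt = 5/11 · dx/dt = 5/11 · 6 = 30/11 ft/s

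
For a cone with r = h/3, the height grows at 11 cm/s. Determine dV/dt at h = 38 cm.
15884π/9 cm³/s

V = (1/3)π(h/3)²h = πh³/27
dV/dt = πh²/9 · 11
At h = 38: dV/dt = 15884π/9 cm³/s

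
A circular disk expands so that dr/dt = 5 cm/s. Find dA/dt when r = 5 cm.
50π cm²/s

A = πr²
dA/dt = 2πr · dr/dt = 2π(5)(5) = 50π cm²/s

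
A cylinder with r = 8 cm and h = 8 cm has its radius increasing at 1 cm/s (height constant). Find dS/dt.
48π cm²/s

S = 2πrh + 2πr² (lateral + bases)
dS/dt = (2πh + 4πr)·dr/dt = (2π·8 + 4π·8)·1
= 48π cm²/s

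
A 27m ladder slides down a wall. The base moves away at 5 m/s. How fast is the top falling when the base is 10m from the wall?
50√629/629 ≈ 1.994 m/s

x² + y² = 27²
2x·dx/dt + 2y·dy/dt = 0
dy/dt = -x/y · dx/dt = -10/√629 · 5 = -50√629/629 m/s
The top is descending at 50√629/629 ≈ 1.994 m/s.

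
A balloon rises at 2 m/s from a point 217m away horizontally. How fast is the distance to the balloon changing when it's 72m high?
144√52273/52273 ≈ 0.6298 m/s

z² = 217² + y²
z = √(217² + 72²) = √52273
dz/dt = y/z · dy/dt = 72/√52273 · 2 = 144√52273/52273 ≈ 0.6298 m/s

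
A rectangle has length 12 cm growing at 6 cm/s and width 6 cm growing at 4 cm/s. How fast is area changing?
84 cm²/s

A = lw
dA/dt = w·dl/dt + l·dw/dt = 6·6 + 12·4 = 84 cm²/s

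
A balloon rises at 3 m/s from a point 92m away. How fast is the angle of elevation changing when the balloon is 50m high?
0.025173 rad/s

tan(θ) = y/92
sec²(θ) · dθ/dt = (1/92) · dy/dt
dθ/dt = cos²(θ)/92 · 3 = 92/(92² + 50²) · 3
dθ/dt = 0.025173 rad/s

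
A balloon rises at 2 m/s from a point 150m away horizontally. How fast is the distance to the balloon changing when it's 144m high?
48√1201/1201 ≈ 1.385 m/s

z² = 150² + y²
z = √(150² + 144²) = 6√1201
dz/dt = y/z · dy/dt = 144/(6√1201) · 2 = 48√1201/1201 ≈ 1.385 m/s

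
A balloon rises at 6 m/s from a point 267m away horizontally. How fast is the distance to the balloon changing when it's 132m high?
264√9857/9857 ≈ 2.659 m/s

z² = 267² + y²
z = √(267² + 132²) = 3√9857
dz/dt = y/z · dy/dt = 132/(3√9857) · 6 = 264√9857/9857 ≈ 2.659 m/s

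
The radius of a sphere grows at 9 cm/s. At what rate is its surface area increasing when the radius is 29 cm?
2088π cm²/s

S = 4πr²
dS/dt = dS/dr · dr/dt = 8πr · 9
At r = 29: dS/dt = 2088π cm²/s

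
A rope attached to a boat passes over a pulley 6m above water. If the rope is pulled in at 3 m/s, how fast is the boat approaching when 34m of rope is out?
51√70/140 ≈ 3.048 m/s

rope² = x² + 6²
x = √(34² - 6²) = 4√70
dx/dt = (rope/x) · d(rope)/dt = (34/(4√70)) · (-3) = -51√70/140 m/s
The boat approaches at 51√70/140 ≈ 3.048 m/s.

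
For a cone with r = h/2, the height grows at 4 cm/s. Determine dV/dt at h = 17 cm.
289π cm³/s

V = (1/3)π(h/2)²h = πh³/12
dV/dt = πh²/4 · 4
At h = 17: dV/dt = 289π cm³/s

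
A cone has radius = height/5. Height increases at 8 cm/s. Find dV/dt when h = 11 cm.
968π/25 cm³/s

V = (1/3)π(h/5)²h = πh³/75
dV/dt = πh²/25 · 8
At h = 11: dV/dt = 968π/25 cm³/s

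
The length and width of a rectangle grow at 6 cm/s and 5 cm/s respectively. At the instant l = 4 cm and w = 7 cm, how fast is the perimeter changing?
22 cm/s

P = 2(l + w)
dP/dt = 2(dl/dt + dw/dt) = 2(6 + 5) = 22 cm/s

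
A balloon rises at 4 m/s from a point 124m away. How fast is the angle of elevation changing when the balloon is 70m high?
0.024462 rad/s

tan(θ) = y/124
sec²(θ) · dθ/dt = (1/124) · dy/dt
dθ/dt = cos²(θ)/124 · 4 = 124/(124² + 70²) · 4
dθ/dt = 0.024462 rad/s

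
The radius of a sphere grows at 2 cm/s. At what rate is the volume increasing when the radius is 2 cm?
32π cm³/s

V = (4/3)πr³
dV/dt = dV/dr · dr/dt = 4πr² · 2
At r = 2: dV/dt = 32π cm³/s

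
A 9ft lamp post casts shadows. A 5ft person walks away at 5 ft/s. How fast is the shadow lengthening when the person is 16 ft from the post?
25/4 ft/s

By similar triangles: 9/(x+s) = 5/s
Solving: s = 5x/4
ds/dt = 5/4 · dx/dt = 5/4 · 5 = 25/4 ft/s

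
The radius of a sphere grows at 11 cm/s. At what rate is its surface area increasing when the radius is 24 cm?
2112π cm²/s

S = 4πr²
dS/dt = dS/dr · dr/dt = 8πr · 11
At r = 24: dS/dt = 2112π cm²/s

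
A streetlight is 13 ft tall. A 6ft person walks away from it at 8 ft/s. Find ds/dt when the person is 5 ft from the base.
48/7 ft/s

By similar triangles: 13/(x+s) = 6/s
Solving: s = 6x/7
ds/dt = 6/7 · dx/dt = 6/7 · 8 = 48/7 ft/s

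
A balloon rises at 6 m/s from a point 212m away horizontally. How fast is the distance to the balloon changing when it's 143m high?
858√65393/65393 ≈ 3.355 m/s

z² = 212² + y²
z = √(212² + 143²) = √65393
dz/dt = y/z · dy/dt = 143/√65393 · 6 = 858√65393/65393 ≈ 3.355 m/s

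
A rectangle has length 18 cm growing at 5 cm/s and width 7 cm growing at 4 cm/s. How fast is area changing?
107 cm²/s

A = lw
dA/dt = w·dl/dt + l·dw/dt = 7·5 + 18·4 = 107 cm²/s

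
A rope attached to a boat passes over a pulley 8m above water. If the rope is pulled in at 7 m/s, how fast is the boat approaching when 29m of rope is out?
29√777/111 ≈ 7.283 m/s

rope² = x² + 8²
x = √(29² - 8²) = √777
dx/dt = (rope/x) · d(rope)/dt = (29/√777) · (-7) = -29√777/111 m/s
The boat approaches at 29√777/111 ≈ 7.283 m/s.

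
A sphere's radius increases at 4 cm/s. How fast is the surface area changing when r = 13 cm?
416π cm²/s

S = 4πr²
dS/dt = dS/dr · dr/dt = 8πr · 4
At r = 13: dS/dt = 416π cm²/s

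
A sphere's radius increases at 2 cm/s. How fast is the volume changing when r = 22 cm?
3872π cm³/s

V = (4/3)πr³
dV/dt = dV/dr · dr/dt = 4πr² · 2
At r = 22: dV/dt = 3872π cm³/s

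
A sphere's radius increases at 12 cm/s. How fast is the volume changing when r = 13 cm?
8112π cm³/s

V = (4/3)πr³
dV/dt = dV/dr · dr/dt = 4πr² · 12
At r = 13: dV/dt = 8112π cm³/s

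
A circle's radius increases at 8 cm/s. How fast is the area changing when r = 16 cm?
256π cm²/s

A = πr²
dA/dt = 2πr · dr/dt = 2π(16)(8) = 256π cm²/s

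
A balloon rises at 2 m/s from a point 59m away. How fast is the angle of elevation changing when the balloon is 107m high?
0.007904 rad/s

tan(θ) = y/59
sec²(θ) · dθ/dt = (1/59) · dy/dt
dθ/dt = cos²(θ)/59 · 2 = 59/(59² + 107²) · 2
dθ/dt = 0.007904 rad/s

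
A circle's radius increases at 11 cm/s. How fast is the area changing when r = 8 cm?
176π cm²/s

A = πr²
dA/dt = 2πr · dr/dt = 2π(8)(11) = 176π cm²/s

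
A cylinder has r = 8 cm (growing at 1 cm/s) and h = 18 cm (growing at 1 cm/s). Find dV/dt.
352π cm³/s

V = πr²h
dV/dt = 2πrh·dr/dt + πr²·dh/dt
= 2π(8)(18)(1) + π(8)²(1)
= 352π cm³/s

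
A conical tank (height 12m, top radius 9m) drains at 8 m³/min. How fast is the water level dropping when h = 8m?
2/(9π) ≈ 0.07074 m/min

r/h = 9/12, so r = (3/4)h
V = (1/3)πr²h = (1/3)π((3/4)h)²h = (3/16)πh³
dV/dh = (9/16)πh²
dh/dt = (dV/dt)/(dV/dh) = -8/((9/16)π·8²) = -2/(9π) m/min
The level is dropping at 2/(9π) ≈ 0.07074 m/min.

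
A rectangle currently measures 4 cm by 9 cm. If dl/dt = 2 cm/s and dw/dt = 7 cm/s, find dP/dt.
18 cm/s

P = 2(l + w)
dP/dt = 2(dl/dt + dw/dt) = 2(2 + 7) = 18 cm/s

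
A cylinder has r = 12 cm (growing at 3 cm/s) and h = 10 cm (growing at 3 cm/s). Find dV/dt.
1152π cm³/s

V = πr²h
dV/dt = 2πrh·dr/dt + πr²·dh/dt
= 2π(12)(10)(3) + π(12)²(3)
= 1152π cm³/s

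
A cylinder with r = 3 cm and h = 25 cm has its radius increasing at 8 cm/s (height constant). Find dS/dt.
496π cm²/s

S = 2πrh + 2πr² (lateral + bases)
dS/dt = (2πh + 4πr)·dr/dt = (2π·25 + 4π·3)·8
= 496π cm²/s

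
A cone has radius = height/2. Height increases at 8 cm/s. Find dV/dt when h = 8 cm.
128π cm³/s

V = (1/3)π(h/2)²h = πh³/12
dV/dt = πh²/4 · 8
At h = 8: dV/dt = 128π cm³/s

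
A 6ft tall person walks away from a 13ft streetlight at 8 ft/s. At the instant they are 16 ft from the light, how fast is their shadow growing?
48/7 ft/s

By similar triangles: 13/(x+s) = 6/s
Solving: s = 6x/7
ds/dt = 6/7 · dx/dt = 6/7 · 8 = 48/7 ft/s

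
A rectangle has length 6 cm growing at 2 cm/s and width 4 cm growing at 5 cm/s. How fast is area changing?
38 cm²/s

A = lw
dA/dt = w·dl/dt + l·dw/dt = 4·2 + 6·5 = 38 cm²/s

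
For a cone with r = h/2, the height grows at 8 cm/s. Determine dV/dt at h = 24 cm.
1152π cm³/s

V = (1/3)π(h/2)²h = πh³/12
dV/dt = πh²/4 · 8
At h = 24: dV/dt = 1152π cm³/s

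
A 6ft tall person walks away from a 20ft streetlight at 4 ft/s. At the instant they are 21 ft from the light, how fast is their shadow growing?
12/7 ft/s

By similar triangles: 20/(x+s) = 6/s
Solving: s = 6x/14
ds/dt = 6/14 · dx/dt = 3/7 · 4 = 12/7 ft/s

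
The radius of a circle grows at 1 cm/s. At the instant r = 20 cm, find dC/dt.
2π cm/s

C = 2πr
dC/dt = 2π · dr/dt = 2π · 1 = 2π cm/s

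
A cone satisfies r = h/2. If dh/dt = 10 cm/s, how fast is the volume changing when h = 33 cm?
5445π/2 cm³/s

V = (1/3)π(h/2)²h = πh³/12
dV/dt = πh²/4 · 10
At h = 33: dV/dt = 5445π/2 cm³/s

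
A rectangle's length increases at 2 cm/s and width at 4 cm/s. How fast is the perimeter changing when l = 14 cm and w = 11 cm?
12 cm/s

P = 2(l + w)
dP/dt = 2(dl/dt + dw/dt) = 2(2 + 4) = 12 cm/s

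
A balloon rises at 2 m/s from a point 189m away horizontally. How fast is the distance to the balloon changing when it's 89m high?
89√43642/21821 ≈ 0.8521 m/s

z² = 189² + y²
z = √(189² + 89²) = √43642
dz/dt = y/z · dy/dt = 89/√43642 · 2 = 89√43642/21821 ≈ 0.8521 m/s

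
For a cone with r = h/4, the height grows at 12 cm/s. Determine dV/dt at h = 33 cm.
3267π/4 cm³/s

V = (1/3)π(h/4)²h = πh³/48
dV/dt = πh²/16 · 12
At h = 33: dV/dt = 3267π/4 cm³/s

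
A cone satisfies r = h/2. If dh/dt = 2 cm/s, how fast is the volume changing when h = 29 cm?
841π/2 cm³/s

V = (1/3)π(h/2)²h = πh³/12
dV/dt = πh²/4 · 2
At h = 29: dV/dt = 841π/2 cm³/s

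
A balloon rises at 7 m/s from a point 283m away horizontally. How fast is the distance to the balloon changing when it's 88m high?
616√87833/87833 ≈ 2.079 m/s

z² = 283² + y²
z = √(283² + 88²) = √87833
dz/dt = y/z · dy/dt = 88/√87833 · 7 = 616√87833/87833 ≈ 2.079 m/s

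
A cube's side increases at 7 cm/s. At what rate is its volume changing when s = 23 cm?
11109 cm³/s

V = s³
dV/dt = 3s² · ds/dt = 3·23²·7 = 11109 cm³/s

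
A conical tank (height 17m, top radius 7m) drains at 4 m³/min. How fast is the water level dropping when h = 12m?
289/(1764π) ≈ 0.05215 m/min

r/h = 7/17, so r = (7/17)h
V = (1/3)πr²h = (1/3)π((7/17)h)²h = (49/867)πh³
dV/dh = (49/289)πh²
dh/dt = (dV/dt)/(dV/dh) = -4/((49/289)π·12²) = -289/(1764π) m/min
The level is dropping at 289/(1764π) ≈ 0.05215 m/min.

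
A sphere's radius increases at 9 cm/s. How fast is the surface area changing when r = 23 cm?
1656π cm²/s

S = 4πr²
dS/dt = dS/dr · dr/dt = 8πr · 9
At r = 23: dS/dt = 1656π cm²/s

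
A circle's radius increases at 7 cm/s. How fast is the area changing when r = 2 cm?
28π cm²/s

A = πr²
dA/dt = 2πr · dr/dt = 2π(2)(7) = 28π cm²/s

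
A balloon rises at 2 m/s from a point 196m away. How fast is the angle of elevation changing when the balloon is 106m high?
0.007895 rad/s

tan(θ) = y/196
sec²(θ) · dθ/dt = (1/196) · dy/dt
dθ/dt = cos²(θ)/196 · 2 = 196/(196² + 106²) · 2
dθ/dt = 0.007895 rad/s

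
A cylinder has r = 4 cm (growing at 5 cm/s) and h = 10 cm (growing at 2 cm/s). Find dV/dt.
432π cm³/s

V = πr²h
dV/dt = 2πrh·dr/dt + πr²·dh/dt
= 2π(4)(10)(5) + π(4)²(2)
= 432π cm³/s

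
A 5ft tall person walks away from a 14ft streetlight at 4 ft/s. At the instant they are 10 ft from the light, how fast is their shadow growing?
20/9 ft/s

By similar triangles: 14/(x+s) = 5/s
Solving: s = 5x/9
ds/dt = 5/9 · dx/dt = 5/9 · 4 = 20/9 ft/s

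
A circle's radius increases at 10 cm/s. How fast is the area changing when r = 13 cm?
260π cm²/s

A = πr²
dA/dt = 2πr · dr/dt = 2π(13)(10) = 260π cm²/s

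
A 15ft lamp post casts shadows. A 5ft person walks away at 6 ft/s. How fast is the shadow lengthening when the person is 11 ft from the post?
3 ft/s

By similar triangles: 15/(x+s) = 5/s
Solving: s = 5x/10
ds/dt = 5/10 · dx/dt = 1/2 · 6 = 3 ft/s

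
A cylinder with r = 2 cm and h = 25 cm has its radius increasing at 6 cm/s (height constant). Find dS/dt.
348π cm²/s

S = 2πrh + 2πr² (lateral + bases)
dS/dt = (2πh + 4πr)·dr/dt = (2π·25 + 4π·2)·6
= 348π cm²/s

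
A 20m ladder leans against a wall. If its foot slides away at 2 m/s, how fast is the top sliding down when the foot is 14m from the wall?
14√51/51 ≈ 1.96 m/s

x² + y² = 20²
2x·dx/dt + 2y·dy/dt = 0
dy/dt = -x/y · dx/dt = -14/(2√51) · 2 = -14√51/51 m/s
The top is descending at 14√51/51 ≈ 1.96 m/s.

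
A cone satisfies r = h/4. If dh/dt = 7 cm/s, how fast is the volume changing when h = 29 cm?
5887π/16 cm³/s

V = (1/3)π(h/4)²h = πh³/48
dV/dt = πh²/16 · 7
At h = 29: dV/dt = 5887π/16 cm³/s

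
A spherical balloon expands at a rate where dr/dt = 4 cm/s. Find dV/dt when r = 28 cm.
12544π cm³/s

V = (4/3)πr³
dV/dt = dV/dr · dr/dt = 4πr² · 4
At r = 28: dV/dt = 12544π cm³/s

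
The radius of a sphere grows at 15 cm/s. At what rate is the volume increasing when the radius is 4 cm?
960π cm³/s

V = (4/3)πr³
dV/dt = dV/dr · dr/dt = 4πr² · 15
At r = 4: dV/dt = 960π cm³/s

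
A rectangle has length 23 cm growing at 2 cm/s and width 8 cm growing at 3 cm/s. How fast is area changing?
85 cm²/s

A = lw
dA/dt = w·dl/dt + l·dw/dt = 8·2 + 23·3 = 85 cm²/s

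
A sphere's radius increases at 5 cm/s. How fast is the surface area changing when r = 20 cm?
800π cm²/s

S = 4πr²
dS/dt = dS/dr · dr/dt = 8πr · 5
At r = 20: dS/dt = 800π cm²/s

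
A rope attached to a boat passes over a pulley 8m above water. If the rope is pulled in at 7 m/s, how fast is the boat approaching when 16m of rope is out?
14√3/3 ≈ 8.083 m/s

rope² = x² + 8²
x = √(16² - 8²) = 8√3
dx/dt = (rope/x) · d(rope)/dt = (16/(8√3)) · (-7) = -14√3/3 m/s
The boat approaches at 14√3/3 ≈ 8.083 m/s.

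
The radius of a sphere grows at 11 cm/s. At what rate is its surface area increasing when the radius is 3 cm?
264π cm²/s

S = 4πr²
dS/dt = dS/dr · dr/dt = 8πr · 11
At r = 3: dS/dt = 264π cm²/s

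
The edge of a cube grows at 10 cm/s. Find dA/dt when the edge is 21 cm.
2520 cm²/s

A = 6s²
dA/dt = 12s · ds/dt = 12·21·10 = 2520 cm²/s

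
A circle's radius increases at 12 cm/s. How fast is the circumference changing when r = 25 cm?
24π cm/s

C = 2πr
dC/dt = 2π · dr/dt = 2π · 12 = 24π cm/s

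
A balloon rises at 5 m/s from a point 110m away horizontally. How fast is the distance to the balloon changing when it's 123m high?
615√27229/27229 ≈ 3.727 m/s

z² = 110² + y²
z = √(110² + 123²) = √27229
dz/dt = y/z · dy/dt = 123/√27229 · 5 = 615√27229/27229 ≈ 3.727 m/s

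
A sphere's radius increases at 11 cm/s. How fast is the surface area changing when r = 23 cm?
2024π cm²/s

S = 4πr²
dS/dt = dS/dr · dr/dt = 8πr · 11
At r = 23: dS/dt = 2024π cm²/s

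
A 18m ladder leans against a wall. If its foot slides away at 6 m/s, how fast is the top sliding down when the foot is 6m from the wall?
3√2/2 ≈ 2.121 m/s

x² + y² = 18²
2x·dx/dt + 2y·dy/dt = 0
dy/dt = -x/y · dx/dt = -6/(12√2) · 6 = -3√2/2 m/s
The top is descending at 3√2/2 ≈ 2.121 m/s.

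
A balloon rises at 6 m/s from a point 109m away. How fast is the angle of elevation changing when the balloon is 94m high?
0.031568 rad/s

tan(θ) = y/109
sec²(θ) · dθ/dt = (1/109) · dy/dt
dθ/dt = cos²(θ)/109 · 6 = 109/(109² + 94²) · 6
dθ/dt = 0.031568 rad/s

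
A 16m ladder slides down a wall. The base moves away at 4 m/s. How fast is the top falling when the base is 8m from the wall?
4√3/3 ≈ 2.309 m/s

x² + y² = 16²
2x·dx/dt + 2y·dy/dt = 0
dy/dt = -x/y · dx/dt = -8/(8√3) · 4 = -4√3/3 m/s
The top is descending at 4√3/3 ≈ 2.309 m/s.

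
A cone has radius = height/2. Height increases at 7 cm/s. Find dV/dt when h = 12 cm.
252π cm³/s

V = (1/3)π(h/2)²h = πh³/12
dV/dt = πh²/4 · 7
At h = 12: dV/dt = 252π cm³/s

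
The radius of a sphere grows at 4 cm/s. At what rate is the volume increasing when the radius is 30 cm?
14400π cm³/s

V = (4/3)πr³
dV/dt = dV/dr · dr/dt = 4πr² · 4
At r = 30: dV/dt = 14400π cm³/s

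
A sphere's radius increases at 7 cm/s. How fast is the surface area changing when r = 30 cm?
1680π cm²/s

S = 4πr²
dS/dt = dS/dr · dr/dt = 8πr · 7
At r = 30: dS/dt = 1680π cm²/s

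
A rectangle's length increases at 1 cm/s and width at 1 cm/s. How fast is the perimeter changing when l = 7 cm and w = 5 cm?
4 cm/s

P = 2(l + w)
dP/dt = 2(dl/dt + dw/dt) = 2(1 + 1) = 4 cm/s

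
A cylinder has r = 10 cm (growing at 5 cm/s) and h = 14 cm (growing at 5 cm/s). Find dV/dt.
1900π cm³/s

V = πr²h
dV/dt = 2πrh·dr/dt + πr²·dh/dt
= 2π(10)(14)(5) + π(10)²(5)
= 1900π cm³/s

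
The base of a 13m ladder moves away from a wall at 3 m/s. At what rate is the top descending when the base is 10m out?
10√69/23 ≈ 3.612 m/s

x² + y² = 13²
2x·dx/dt + 2y·dy/dt = 0
dy/dt = -x/y · dx/dt = -10/√69 · 3 = -10√69/23 m/s
The top is descending at 10√69/23 ≈ 3.612 m/s.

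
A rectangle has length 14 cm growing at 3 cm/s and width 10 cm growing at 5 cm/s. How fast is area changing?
100 cm²/s

A = lw
dA/dt = w·dl/dt + l·dw/dt = 10·3 + 14·5 = 100 cm²/s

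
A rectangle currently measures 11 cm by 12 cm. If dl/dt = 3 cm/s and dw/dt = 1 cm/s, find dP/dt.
8 cm/s

P = 2(l + w)
dP/dt = 2(dl/dt + dw/dt) = 2(3 + 1) = 8 cm/s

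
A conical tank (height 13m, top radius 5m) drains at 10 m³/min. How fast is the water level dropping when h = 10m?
169/(250π) ≈ 0.2152 m/min

r/h = 5/13, so r = (5/13)h
V = (1/3)πr²h = (1/3)π((5/13)h)²h = (25/507)πh³
dV/dh = (25/169)πh²
dh/dt = (dV/dt)/(dV/dh) = -10/((25/169)π·10²) = -169/(250π) m/min
The level is dropping at 169/(250π) ≈ 0.2152 m/min.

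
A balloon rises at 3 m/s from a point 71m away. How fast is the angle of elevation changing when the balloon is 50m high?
0.028246 rad/s

tan(θ) = y/71
sec²(θ) · dθ/dt = (1/71) · dy/dt
dθ/dt = cos²(θ)/71 · 3 = 71/(71² + 50²) · 3
dθ/dt = 0.028246 rad/s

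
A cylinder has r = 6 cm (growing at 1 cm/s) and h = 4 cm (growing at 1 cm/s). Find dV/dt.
84π cm³/s

V = πr²h
dV/dt = 2πrh·dr/dt + πr²·dh/dt
= 2π(6)(4)(1) + π(6)²(1)
= 84π cm³/s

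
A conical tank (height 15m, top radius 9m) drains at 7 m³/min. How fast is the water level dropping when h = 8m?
175/(576π) ≈ 0.09671 m/min

r/h = 9/15, so r = (3/5)h
V = (1/3)πr²h = (1/3)π((3/5)h)²h = (3/25)πh³
dV/dh = (9/25)πh²
dh/dt = (dV/dt)/(dV/dh) = -7/((9/25)π·8²) = -175/(576π) m/min
The level is dropping at 175/(576π) ≈ 0.09671 m/min.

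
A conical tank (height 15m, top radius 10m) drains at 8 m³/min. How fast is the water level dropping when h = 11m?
18/(121π) ≈ 0.04735 m/min

r/h = 10/15, so r = (2/3)h
V = (1/3)πr²h = (1/3)π((2/3)h)²h = (4/27)πh³
dV/dh = (4/9)πh²
dh/dt = (dV/dt)/(dV/dh) = -8/((4/9)π·11²) = -18/(121π) m/min
The level is dropping at 18/(121π) ≈ 0.04735 m/min.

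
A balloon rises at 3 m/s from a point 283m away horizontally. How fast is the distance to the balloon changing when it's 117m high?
351√93778/93778 ≈ 1.146 m/s

z² = 283² + y²
z = √(283² + 117²) = √93778
dz/dt = y/z · dy/dt = 117/√93778 · 3 = 351√93778/93778 ≈ 1.146 m/s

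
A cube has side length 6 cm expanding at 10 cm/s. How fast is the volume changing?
1080 cm³/s

V = s³
dV/dt = 3s² · ds/dt = 3·6²·10 = 1080 cm³/s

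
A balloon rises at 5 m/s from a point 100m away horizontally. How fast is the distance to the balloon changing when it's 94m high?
235√4709/4709 ≈ 3.425 m/s

z² = 100² + y²
z = √(100² + 94²) = 2√4709
dz/dt = y/z · dy/dt = 94/(2√4709) · 5 = 235√4709/4709 ≈ 3.425 m/s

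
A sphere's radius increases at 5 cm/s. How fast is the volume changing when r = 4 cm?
320π cm³/s

V = (4/3)πr³
dV/dt = dV/dr · dr/dt = 4πr² · 5
At r = 4: dV/dt = 320π cm³/s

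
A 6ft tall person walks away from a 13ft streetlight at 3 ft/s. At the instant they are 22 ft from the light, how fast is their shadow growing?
18/7 ft/s

By similar triangles: 13/(x+s) = 6/s
Solving: s = 6x/7
ds/dt = 6/7 · dx/dt = 6/7 · 3 = 18/7 ft/s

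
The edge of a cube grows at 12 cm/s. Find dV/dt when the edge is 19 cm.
12996 cm³/s

V = s³
dV/dt = 3s² · ds/dt = 3·19²·12 = 12996 cm³/s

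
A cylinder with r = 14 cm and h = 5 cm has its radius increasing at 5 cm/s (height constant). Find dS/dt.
330π cm²/s

S = 2πrh + 2πr² (lateral + bases)
dS/dt = (2πh + 4πr)·dr/dt = (2π·5 + 4π·14)·5
= 330π cm²/s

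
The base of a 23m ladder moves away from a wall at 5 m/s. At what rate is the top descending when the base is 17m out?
17√15/12 ≈ 5.487 m/s

x² + y² = 23²
2x·dx/dt + 2y·dy/dt = 0
dy/dt = -x/y · dx/dt = -17/(4√15) · 5 = -17√15/12 m/s
The top is descending at 17√15/12 ≈ 5.487 m/s.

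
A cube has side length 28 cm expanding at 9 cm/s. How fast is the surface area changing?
3024 cm²/s

A = 6s²
dA/dt = 12s · ds/dt = 12·28·9 = 3024 cm²/s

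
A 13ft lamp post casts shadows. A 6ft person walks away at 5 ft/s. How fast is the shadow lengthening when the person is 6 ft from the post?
30/7 ft/s

By similar triangles: 13/(x+s) = 6/s
Solving: s = 6x/7
ds/dt = 6/7 · dx/dt = 6/7 · 5 = 30/7 ft/s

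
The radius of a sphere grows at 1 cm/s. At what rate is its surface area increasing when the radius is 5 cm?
40π cm²/s

S = 4πr²
dS/dt = dS/dr · dr/dt = 8πr · 1
At r = 5: dS/dt = 40π cm²/s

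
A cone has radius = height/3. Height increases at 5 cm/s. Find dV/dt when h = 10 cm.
500π/9 cm³/s

V = (1/3)π(h/3)²h = πh³/27
dV/dt = πh²/9 · 5
At h = 10: dV/dt = 500π/9 cm³/s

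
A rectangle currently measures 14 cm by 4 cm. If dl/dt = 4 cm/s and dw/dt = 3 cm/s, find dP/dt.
14 cm/s

P = 2(l + w)
dP/dt = 2(dl/dt + dw/dt) = 2(4 + 3) = 14 cm/s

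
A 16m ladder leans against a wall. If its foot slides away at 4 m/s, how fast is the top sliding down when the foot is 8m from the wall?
4√3/3 ≈ 2.309 m/s

x² + y² = 16²
2x·dx/dt + 2y·dy/dt = 0
dy/dt = -x/y · dx/dt = -8/(8√3) · 4 = -4√3/3 m/s
The top is descending at 4√3/3 ≈ 2.309 m/s.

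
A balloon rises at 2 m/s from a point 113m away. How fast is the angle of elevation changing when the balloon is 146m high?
0.00663 rad/s

tan(θ) = y/113
sec²(θ) · dθ/dt = (1/113) · dy/dt
dθ/dt = cos²(θ)/113 · 2 = 113/(113² + 146²) · 2
dθ/dt = 0.00663 rad/s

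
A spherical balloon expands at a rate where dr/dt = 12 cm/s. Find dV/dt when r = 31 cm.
46128π cm³/s

V = (4/3)πr³
dV/dt = dV/dr · dr/dt = 4πr² · 12
At r = 31: dV/dt = 46128π cm³/s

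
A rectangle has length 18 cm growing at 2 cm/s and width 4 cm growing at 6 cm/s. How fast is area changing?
116 cm²/s

A = lw
dA/dt = w·dl/dt + l·dw/dt = 4·2 + 18·6 = 116 cm²/s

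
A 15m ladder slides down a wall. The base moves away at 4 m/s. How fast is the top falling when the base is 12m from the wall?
16/3 ≈ 5.333 m/s

x² + y² = 15²
2x·dx/dt + 2y·dy/dt = 0
dy/dt = -x/y · dx/dt = -12/9 · 4 = -16/3 m/s
The top is descending at 16/3 ≈ 5.333 m/s.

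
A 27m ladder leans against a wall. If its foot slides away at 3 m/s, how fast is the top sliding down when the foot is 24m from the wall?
24√17/17 ≈ 5.821 m/s

x² + y² = 27²
2x·dx/dt + 2y·dy/dt = 0
dy/dt = -x/y · dx/dt = -24/(3√17) · 3 = -24√17/17 m/s
The top is descending at 24√17/17 ≈ 5.821 m/s.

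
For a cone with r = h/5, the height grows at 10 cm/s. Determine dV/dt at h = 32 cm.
2048π/5 cm³/s

V = (1/3)π(h/5)²h = πh³/75
dV/dt = πh²/25 · 10
At h = 32: dV/dt = 2048π/5 cm³/s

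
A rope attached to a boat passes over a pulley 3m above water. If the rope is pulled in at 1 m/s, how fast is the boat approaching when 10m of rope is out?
10√91/91 ≈ 1.048 m/s

rope² = x² + 3²
x = √(10² - 3²) = √91
dx/dt = (rope/x) · d(rope)/dt = (10/√91) · (-1) = -10√91/91 m/s
The boat approaches at 10√91/91 ≈ 1.048 m/s.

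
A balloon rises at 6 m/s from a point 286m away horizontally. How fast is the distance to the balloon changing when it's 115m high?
690√95021/95021 ≈ 2.238 m/s

z² = 286² + y²
z = √(286² + 115²) = √95021
dz/dt = y/z · dy/dt = 115/√95021 · 6 = 690√95021/95021 ≈ 2.238 m/s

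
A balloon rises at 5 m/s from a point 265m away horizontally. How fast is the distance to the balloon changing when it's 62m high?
310√74069/74069 ≈ 1.139 m/s

z² = 265² + y²
z = √(265² + 62²) = √74069
dz/dt = y/z · dy/dt = 62/√74069 · 5 = 310√74069/74069 ≈ 1.139 m/s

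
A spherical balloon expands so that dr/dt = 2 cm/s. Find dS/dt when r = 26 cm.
416π cm²/s

S = 4πr²
dS/dt = dS/dr · dr/dt = 8πr · 2
At r = 26: dS/dt = 416π cm²/s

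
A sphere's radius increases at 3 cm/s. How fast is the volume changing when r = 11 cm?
1452π cm³/s

V = (4/3)πr³
dV/dt = dV/dr · dr/dt = 4πr² · 3
At r = 11: dV/dt = 1452π cm³/s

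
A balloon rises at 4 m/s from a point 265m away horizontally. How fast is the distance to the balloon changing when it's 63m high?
126√74194/37097 ≈ 0.9252 m/s

z² = 265² + y²
z = √(265² + 63²) = √74194
dz/dt = y/z · dy/dt = 63/√74194 · 4 = 126√74194/37097 ≈ 0.9252 m/s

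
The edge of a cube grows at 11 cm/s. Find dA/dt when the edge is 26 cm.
3432 cm²/s

A = 6s²
dA/dt = 12s · ds/dt = 12·26·11 = 3432 cm²/s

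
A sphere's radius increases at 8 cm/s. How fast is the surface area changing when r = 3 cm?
192π cm²/s

S = 4πr²
dS/dt = dS/dr · dr/dt = 8πr · 8
At r = 3: dS/dt = 192π cm²/s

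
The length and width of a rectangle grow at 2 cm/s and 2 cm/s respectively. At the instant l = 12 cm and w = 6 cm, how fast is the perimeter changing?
8 cm/s

P = 2(l + w)
dP/dt = 2(dl/dt + dw/dt) = 2(2 + 2) = 8 cm/s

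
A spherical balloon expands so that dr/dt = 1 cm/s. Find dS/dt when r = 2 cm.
16π cm²/s

S = 4πr²
dS/dt = dS/dr · dr/dt = 8πr · 1
At r = 2: dS/dt = 16π cm²/s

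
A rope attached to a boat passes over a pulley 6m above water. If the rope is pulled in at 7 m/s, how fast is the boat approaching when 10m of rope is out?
35/4 = 8.75 m/s

rope² = x² + 6²
x = √(10² - 6²) = 8
dx/dt = (rope/x) · d(rope)/dt = (10/8) · (-7) = -35/4 m/s
The boat approaches at 35/4 = 8.75 m/s.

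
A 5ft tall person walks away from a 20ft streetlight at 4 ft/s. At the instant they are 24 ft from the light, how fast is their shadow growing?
4/3 ft/s

By similar triangles: 20/(x+s) = 5/s
Solving: s = 5x/15
ds/dt = 5/15 · dx/dt = 1/3 · 4 = 4/3 ft/s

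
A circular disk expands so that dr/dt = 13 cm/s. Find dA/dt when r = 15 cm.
390π cm²/s

A = πr²
dA/dt = 2πr · dr/dt = 2π(15)(13) = 390π cm²/s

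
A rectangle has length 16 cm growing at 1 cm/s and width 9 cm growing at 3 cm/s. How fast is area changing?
57 cm²/s

A = lw
dA/dt = w·dl/dt + l·dw/dt = 9·1 + 16·3 = 57 cm²/s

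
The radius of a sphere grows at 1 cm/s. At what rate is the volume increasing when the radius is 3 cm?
36π cm³/s

V = (4/3)πr³
dV/dt = dV/dr · dr/dt = 4πr² · 1
At r = 3: dV/dt = 36π cm³/s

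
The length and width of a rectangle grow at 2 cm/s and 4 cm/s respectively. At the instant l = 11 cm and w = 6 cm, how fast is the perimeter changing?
12 cm/s

P = 2(l + w)
dP/dt = 2(dl/dt + dw/dt) = 2(2 + 4) = 12 cm/s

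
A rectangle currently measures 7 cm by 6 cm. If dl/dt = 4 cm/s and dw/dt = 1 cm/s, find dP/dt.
10 cm/s

P = 2(l + w)
dP/dt = 2(dl/dt + dw/dt) = 2(4 + 1) = 10 cm/s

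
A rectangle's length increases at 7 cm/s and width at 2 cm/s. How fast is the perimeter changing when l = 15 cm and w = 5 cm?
18 cm/s

P = 2(l + w)
dP/dt = 2(dl/dt + dw/dt) = 2(7 + 2) = 18 cm/s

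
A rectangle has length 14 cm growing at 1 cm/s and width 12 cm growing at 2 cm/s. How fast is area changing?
40 cm²/s

A = lw
dA/dt = w·dl/dt + l·dw/dt = 12·1 + 14·2 = 40 cm²/s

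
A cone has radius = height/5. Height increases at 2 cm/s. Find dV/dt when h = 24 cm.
1152π/25 cm³/s

V = (1/3)π(h/5)²h = πh³/75
dV/dt = πh²/25 · 2
At h = 24: dV/dt = 1152π/25 cm³/s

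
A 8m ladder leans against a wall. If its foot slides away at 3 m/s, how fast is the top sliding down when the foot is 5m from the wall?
5√39/13 ≈ 2.402 m/s

x² + y² = 8²
2x·dx/dt + 2y·dy/dt = 0
dy/dt = -x/y · dx/dt = -5/√39 · 3 = -5√39/13 m/s
The top is descending at 5√39/13 ≈ 2.402 m/s.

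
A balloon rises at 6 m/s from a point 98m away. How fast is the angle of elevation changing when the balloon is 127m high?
0.02285 rad/s

tan(θ) = y/98
sec²(θ) · dθ/dt = (1/98) · dy/dt
dθ/dt = cos²(θ)/98 · 6 = 98/(98² + 127²) · 6
dθ/dt = 0.02285 rad/s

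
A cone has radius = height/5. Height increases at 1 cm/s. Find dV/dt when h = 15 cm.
9π cm³/s

V = (1/3)π(h/5)²h = πh³/75
dV/dt = πh²/25 · 1
At h = 15: dV/dt = 9π cm³/s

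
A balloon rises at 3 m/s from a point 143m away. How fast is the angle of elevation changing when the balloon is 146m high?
0.010272 rad/s

tan(θ) = y/143
sec²(θ) · dθ/dt = (1/143) · dy/dt
dθ/dt = cos²(θ)/143 · 3 = 143/(143² + 146²) · 3
dθ/dt = 0.010272 rad/s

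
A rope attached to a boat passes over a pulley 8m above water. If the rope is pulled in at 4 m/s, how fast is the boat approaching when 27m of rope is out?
108√665/665 ≈ 4.188 m/s

rope² = x² + 8²
x = √(27² - 8²) = √665
dx/dt = (rope/x) · d(rope)/dt = (27/√665) · (-4) = -108√665/665 m/s
The boat approaches at 108√665/665 ≈ 4.188 m/s.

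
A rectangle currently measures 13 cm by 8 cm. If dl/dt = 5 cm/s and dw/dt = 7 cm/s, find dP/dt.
24 cm/s

P = 2(l + w)
dP/dt = 2(dl/dt + dw/dt) = 2(5 + 7) = 24 cm/s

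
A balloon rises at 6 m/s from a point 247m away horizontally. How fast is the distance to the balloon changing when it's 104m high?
48√17/85 ≈ 2.328 m/s

z² = 247² + y²
z = √(247² + 104²) = 65√17
dz/dt = y/z · dy/dt = 104/(65√17) · 6 = 48√17/85 ≈ 2.328 m/s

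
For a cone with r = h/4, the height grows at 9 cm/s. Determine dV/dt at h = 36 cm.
729π cm³/s

V = (1/3)π(h/4)²h = πh³/48
dV/dt = πh²/16 · 9
At h = 36: dV/dt = 729π cm³/s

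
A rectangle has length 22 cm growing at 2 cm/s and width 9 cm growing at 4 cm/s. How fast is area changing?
106 cm²/s

A = lw
dA/dt = w·dl/dt + l·dw/dt = 9·2 + 22·4 = 106 cm²/s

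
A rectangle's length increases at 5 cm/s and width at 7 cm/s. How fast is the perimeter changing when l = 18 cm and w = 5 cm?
24 cm/s

P = 2(l + w)
dP/dt = 2(dl/dt + dw/dt) = 2(5 + 7) = 24 cm/s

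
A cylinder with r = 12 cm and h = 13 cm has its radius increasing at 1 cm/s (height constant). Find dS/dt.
74π cm²/s

S = 2πrh + 2πr² (lateral + bases)
dS/dt = (2πh + 4πr)·dr/dt = (2π·13 + 4π·12)·1
= 74π cm²/s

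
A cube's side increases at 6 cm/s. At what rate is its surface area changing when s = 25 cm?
1800 cm²/s

A = 6s²
dA/dt = 12s · ds/dt = 12·25·6 = 1800 cm²/s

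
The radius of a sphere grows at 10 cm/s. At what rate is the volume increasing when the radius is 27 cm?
29160π cm³/s

V = (4/3)πr³
dV/dt = dV/dr · dr/dt = 4πr² · 10
At r = 27: dV/dt = 29160π cm³/s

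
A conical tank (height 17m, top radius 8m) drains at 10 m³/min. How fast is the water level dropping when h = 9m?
1445/(2592π) ≈ 0.1775 m/min

r/h = 8/17, so r = (8/17)h
V = (1/3)πr²h = (1/3)π((8/17)h)²h = (64/867)πh³
dV/dh = (64/289)πh²
dh/dt = (dV/dt)/(dV/dh) = -10/((64/289)π·9²) = -1445/(2592π) m/min
The level is dropping at 1445/(2592π) ≈ 0.1775 m/min.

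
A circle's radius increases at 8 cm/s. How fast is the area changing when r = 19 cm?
304π cm²/s

A = πr²
dA/dt = 2πr · dr/dt = 2π(19)(8) = 304π cm²/s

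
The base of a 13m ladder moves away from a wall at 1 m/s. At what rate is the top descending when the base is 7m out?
7√30/60 ≈ 0.639 m/s

x² + y² = 13²
2x·dx/dt + 2y·dy/dt = 0
dy/dt = -x/y · dx/dt = -7/(2√30) · 1 = -7√30/60 m/s
The top is descending at 7√30/60 ≈ 0.639 m/s.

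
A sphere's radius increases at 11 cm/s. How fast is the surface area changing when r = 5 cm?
440π cm²/s

S = 4πr²
dS/dt = dS/dr · dr/dt = 8πr · 11
At r = 5: dS/dt = 440π cm²/s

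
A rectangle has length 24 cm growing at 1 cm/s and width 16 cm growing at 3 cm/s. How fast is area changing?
88 cm²/s

A = lw
dA/dt = w·dl/dt + l·dw/dt = 16·1 + 24·3 = 88 cm²/s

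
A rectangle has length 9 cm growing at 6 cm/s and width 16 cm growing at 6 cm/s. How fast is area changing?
150 cm²/s

A = lw
dA/dt = w·dl/dt + l·dw/dt = 16·6 + 9·6 = 150 cm²/s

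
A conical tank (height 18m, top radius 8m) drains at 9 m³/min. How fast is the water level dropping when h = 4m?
729/(256π) ≈ 0.9064 m/min

r/h = 8/18, so r = (4/9)h
V = (1/3)πr²h = (1/3)π((4/9)h)²h = (16/243)πh³
dV/dh = (16/81)πh²
dh/dt = (dV/dt)/(dV/dh) = -9/((16/81)π·4²) = -729/(256π) m/min
The level is dropping at 729/(256π) ≈ 0.9064 m/min.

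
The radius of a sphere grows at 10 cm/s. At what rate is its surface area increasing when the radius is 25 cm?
2000π cm²/s

S = 4πr²
dS/dt = dS/dr · dr/dt = 8πr · 10
At r = 25: dS/dt = 2000π cm²/s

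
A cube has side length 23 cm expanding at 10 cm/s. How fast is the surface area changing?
2760 cm²/s

A = 6s²
dA/dt = 12s · ds/dt = 12·23·10 = 2760 cm²/s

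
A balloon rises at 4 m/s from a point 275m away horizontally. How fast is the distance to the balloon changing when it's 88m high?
32√689/689 ≈ 1.219 m/s

z² = 275² + y²
z = √(275² + 88²) = 11√689
dz/dt = y/z · dy/dt = 88/(11√689) · 4 = 32√689/689 ≈ 1.219 m/s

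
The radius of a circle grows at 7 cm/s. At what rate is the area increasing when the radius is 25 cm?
350π cm²/s

A = πr²
dA/dt = 2πr · dr/dt = 2π(25)(7) = 350π cm²/s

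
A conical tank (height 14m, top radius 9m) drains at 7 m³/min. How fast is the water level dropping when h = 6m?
343/(729π) ≈ 0.1498 m/min

r/h = 9/14, so r = (9/14)h
V = (1/3)πr²h = (1/3)π((9/14)h)²h = (27/196)πh³
dV/dh = (81/196)πh²
dh/dt = (dV/dt)/(dV/dh) = -7/((81/196)π·6²) = -343/(729π) m/min
The level is dropping at 343/(729π) ≈ 0.1498 m/min.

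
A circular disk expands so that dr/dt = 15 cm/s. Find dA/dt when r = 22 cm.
660π cm²/s

A = πr²
dA/dt = 2πr · dr/dt = 2π(22)(15) = 660π cm²/s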